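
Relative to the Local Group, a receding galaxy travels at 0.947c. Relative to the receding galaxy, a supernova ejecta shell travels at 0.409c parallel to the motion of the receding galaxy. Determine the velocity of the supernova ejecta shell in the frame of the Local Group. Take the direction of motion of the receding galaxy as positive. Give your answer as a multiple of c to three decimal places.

0.977c

With v = 0.947 and u' = 0.409 (in units of c),
u = (u' + v)/(1 + u'v/c²):
u = (0.409 + 0.947) / (1 + 0.409·0.947) = 1.3560/1.3873 = 0.9774
(Galilean addition would give +1.356c, exceeding c.)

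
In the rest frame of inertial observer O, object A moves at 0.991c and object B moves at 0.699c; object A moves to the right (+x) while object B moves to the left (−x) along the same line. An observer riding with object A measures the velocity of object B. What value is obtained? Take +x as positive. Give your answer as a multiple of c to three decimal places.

β_A = 0.991, β_B = -0.699.
Transform to A's frame with the inverse velocity-addition law: u' = (u − v)/(1 − uv/c²), taking u = β_B and v = β_A.
u' = (-0.699 − 0.991) / (1 − (0.991)(-0.699)) = -1.6900/1.6927 = -0.9984.

-0.998c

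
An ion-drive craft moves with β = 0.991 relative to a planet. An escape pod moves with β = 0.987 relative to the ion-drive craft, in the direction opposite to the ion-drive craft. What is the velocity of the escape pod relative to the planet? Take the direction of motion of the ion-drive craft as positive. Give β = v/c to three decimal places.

With v = 0.991 and u' = -0.987 (in units of c),
u = (u' + v)/(1 + u'v/c²):
u = (-0.987 + 0.991) / (1 + (-0.987)·0.991) = 0.0040/0.0219 = 0.1828
(Galilean addition would give +0.004c.)

β = +0.183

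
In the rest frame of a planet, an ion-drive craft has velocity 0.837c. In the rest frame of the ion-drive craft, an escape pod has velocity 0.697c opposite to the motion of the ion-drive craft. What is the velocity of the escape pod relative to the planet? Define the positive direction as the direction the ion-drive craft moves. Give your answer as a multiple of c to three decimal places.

+0.336c

With v = 0.837 and u' = -0.697 (in units of c),
u = (u' + v)/(1 + u'v/c²):
u = (-0.697 + 0.837) / (1 + (-0.697)·0.837) = 0.1400/0.4166 = 0.3360
(Galilean addition would give +0.140c.)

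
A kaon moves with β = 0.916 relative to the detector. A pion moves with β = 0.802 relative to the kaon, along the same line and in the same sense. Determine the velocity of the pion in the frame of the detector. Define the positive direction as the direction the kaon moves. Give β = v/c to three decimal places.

With v = 0.916 and u' = 0.802 (in units of c),
u = (u' + v)/(1 + u'v/c²):
u = (0.802 + 0.916) / (1 + 0.802·0.916) = 1.7180/1.7346 = 0.9904
(Galilean addition would give +1.718c, exceeding c.)

β = 0.990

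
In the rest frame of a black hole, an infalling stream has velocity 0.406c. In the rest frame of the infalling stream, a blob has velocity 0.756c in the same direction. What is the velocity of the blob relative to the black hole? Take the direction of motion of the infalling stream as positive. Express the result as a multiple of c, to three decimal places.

0.889c

With v = 0.406 and u' = 0.756 (in units of c),
u = (u' + v)/(1 + u'v/c²):
u = (0.756 + 0.406) / (1 + 0.756·0.406) = 1.1620/1.3069 = 0.8891
(Galilean addition would give +1.162c, exceeding c.)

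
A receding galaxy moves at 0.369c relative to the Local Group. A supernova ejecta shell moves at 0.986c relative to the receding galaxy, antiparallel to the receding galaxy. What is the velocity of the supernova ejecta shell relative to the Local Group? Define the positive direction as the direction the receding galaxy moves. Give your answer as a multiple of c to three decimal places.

With v = 0.369 and u' = -0.986 (in units of c),
u = (u' + v)/(1 + u'v/c²):
u = (-0.986 + 0.369) / (1 + (-0.986)·0.369) = -0.6170/0.6362 = -0.9699
(Galilean addition would give -0.617c.)

-0.970c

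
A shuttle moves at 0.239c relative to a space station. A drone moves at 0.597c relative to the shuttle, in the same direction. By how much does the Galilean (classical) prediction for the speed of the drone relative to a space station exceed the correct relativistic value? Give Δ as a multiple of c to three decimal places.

Δ = 0.104c

Galilean: u_cl = 0.597 + 0.239 = 0.8360.
Relativistic: u_rel = (0.597 + 0.239) / (1 + 0.597·0.239) = 0.8360/1.1427 = 0.7316.
Δ = 0.8360 − 0.7316 = 0.1044.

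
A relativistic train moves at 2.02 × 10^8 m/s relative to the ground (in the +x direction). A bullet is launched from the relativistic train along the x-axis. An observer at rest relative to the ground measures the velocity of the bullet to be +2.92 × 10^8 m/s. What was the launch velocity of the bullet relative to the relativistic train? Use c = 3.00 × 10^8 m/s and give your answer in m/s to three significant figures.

+2.61 × 10^8 m/s

v = 0.673c, u = 0.973c.
Invert the composition law: u' = (u − v)/(1 − uv/c²).
u' = (0.973 − 0.673) / (1 − (0.973)(0.673)) = 0.3000/0.3446 = 0.8705.
u' = 0.8705 × 3.00 × 10^8 m/s.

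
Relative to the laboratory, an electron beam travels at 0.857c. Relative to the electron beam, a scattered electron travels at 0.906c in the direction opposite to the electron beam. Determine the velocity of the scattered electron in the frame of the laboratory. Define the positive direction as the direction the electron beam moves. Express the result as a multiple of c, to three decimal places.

With v = 0.857 and u' = -0.906 (in units of c),
u = (u' + v)/(1 + u'v/c²):
u = (-0.906 + 0.857) / (1 + (-0.906)·0.857) = -0.0490/0.2236 = -0.2192
(Galilean addition would give -0.049c.)

-0.219c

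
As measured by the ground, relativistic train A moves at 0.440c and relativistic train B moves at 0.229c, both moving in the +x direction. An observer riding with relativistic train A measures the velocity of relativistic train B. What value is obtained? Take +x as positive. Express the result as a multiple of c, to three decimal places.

β_A = 0.440, β_B = 0.229.
Transform to A's frame with the inverse velocity-addition law: u' = (u − v)/(1 − uv/c²), taking u = β_B and v = β_A.
u' = (0.229 − 0.440) / (1 − (0.440)(0.229)) = -0.2110/0.8992 = -0.2346.

-0.235c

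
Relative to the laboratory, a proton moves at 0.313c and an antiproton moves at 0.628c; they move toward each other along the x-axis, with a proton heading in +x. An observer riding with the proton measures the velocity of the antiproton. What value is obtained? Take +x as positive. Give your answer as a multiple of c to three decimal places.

β_A = 0.313, β_B = -0.628.
Transform to A's frame with the inverse velocity-addition law: u' = (u − v)/(1 − uv/c²), taking u = β_B and v = β_A.
u' = (-0.628 − 0.313) / (1 − (0.313)(-0.628)) = -0.9410/1.1966 = -0.7864.

-0.786c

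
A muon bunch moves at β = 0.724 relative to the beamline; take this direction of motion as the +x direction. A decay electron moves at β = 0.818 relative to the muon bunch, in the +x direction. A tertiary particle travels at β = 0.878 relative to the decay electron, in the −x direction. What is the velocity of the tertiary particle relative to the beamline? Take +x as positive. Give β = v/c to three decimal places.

Apply u = (u' + v)/(1 + u'v/c²) successively, working outward toward the beamline.
Start: velocity of the muon bunch relative to the beamline = 0.7240c.
Compose with the decay electron (u' = 0.818 in the muon bunch frame): u_1 = (0.818 + 0.724) / (1 + 0.818·0.724) = 1.5420/1.5922 = 0.9685.
Compose with the tertiary particle (u' = -0.878 in the decay electron frame): u_2 = (-0.878 + 0.968) / (1 + (-0.878)·0.968) = 0.0905/0.1497 = 0.6042.

β = +0.604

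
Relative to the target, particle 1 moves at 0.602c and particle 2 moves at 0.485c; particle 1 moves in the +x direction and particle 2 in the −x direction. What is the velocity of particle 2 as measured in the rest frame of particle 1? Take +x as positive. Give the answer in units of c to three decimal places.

β_A = 0.602, β_B = -0.485.
Transform to A's frame with the inverse velocity-addition law: u' = (u − v)/(1 − uv/c²), taking u = β_B and v = β_A.
u' = (-0.485 − 0.602) / (1 − (0.602)(-0.485)) = -1.0870/1.2920 = -0.8414.

-0.841c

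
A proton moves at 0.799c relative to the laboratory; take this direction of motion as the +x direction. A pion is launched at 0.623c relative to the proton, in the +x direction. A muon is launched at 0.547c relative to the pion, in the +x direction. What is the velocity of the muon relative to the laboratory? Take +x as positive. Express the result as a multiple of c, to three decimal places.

0.985c

Apply u = (u' + v)/(1 + u'v/c²) successively, working outward toward the laboratory.
Start: velocity of the proton relative to the laboratory = 0.7990c.
Compose with the pion (u' = 0.623 in the proton frame): u_1 = (0.623 + 0.799) / (1 + 0.623·0.799) = 1.4220/1.4978 = 0.9494.
Compose with the muon (u' = 0.547 in the pion frame): u_2 = (0.547 + 0.949) / (1 + 0.547·0.949) = 1.4964/1.5193 = 0.9849.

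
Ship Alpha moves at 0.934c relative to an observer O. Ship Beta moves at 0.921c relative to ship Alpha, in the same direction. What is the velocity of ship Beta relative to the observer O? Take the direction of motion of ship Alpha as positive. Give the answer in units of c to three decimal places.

0.997c

With v = 0.934 and u' = 0.921 (in units of c),
u = (u' + v)/(1 + u'v/c²):
u = (0.921 + 0.934) / (1 + 0.921·0.934) = 1.8550/1.8602 = 0.9972
(Galilean addition would give +1.855c, exceeding c.)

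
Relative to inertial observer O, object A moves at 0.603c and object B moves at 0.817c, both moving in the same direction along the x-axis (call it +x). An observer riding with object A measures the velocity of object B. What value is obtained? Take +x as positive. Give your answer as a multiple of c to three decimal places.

β_A = 0.603, β_B = 0.817.
Transform to A's frame with the inverse velocity-addition law: u' = (u − v)/(1 − uv/c²), taking u = β_B and v = β_A.
u' = (0.817 − 0.603) / (1 − (0.603)(0.817)) = 0.2140/0.5073 = 0.4218.

+0.422c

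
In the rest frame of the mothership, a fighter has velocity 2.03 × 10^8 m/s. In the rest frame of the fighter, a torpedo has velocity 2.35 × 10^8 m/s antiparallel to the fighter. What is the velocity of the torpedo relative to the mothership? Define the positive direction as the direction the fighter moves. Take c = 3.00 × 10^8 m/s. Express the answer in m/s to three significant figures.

In units of c (dividing by 3.00 × 10^8 m/s): v = 0.677, u' = -0.783.
u = (u' + v)/(1 + u'v/c²):
u = (-0.783 + 0.677) / (1 + (-0.783)·0.677) = -0.1067/0.4699 = -0.2270
(Galilean addition would give -0.107c.)
Converting back: u = -0.2270 × 3.00 × 10^8 m/s.

-6.81 × 10^7 m/s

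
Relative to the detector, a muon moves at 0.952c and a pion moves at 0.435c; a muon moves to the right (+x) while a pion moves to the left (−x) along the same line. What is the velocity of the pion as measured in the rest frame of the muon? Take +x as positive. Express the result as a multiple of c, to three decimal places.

-0.981c

β_A = 0.952, β_B = -0.435.
Transform to A's frame with the inverse velocity-addition law: u' = (u − v)/(1 − uv/c²), taking u = β_B and v = β_A.
u' = (-0.435 − 0.952) / (1 − (0.952)(-0.435)) = -1.3870/1.4141 = -0.9808.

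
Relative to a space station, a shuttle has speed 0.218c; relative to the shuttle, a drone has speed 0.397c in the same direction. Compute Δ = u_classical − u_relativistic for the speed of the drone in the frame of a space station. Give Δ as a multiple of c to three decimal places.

Δ = 0.049c

Galilean: u_cl = 0.397 + 0.218 = 0.6150.
Relativistic: u_rel = (0.397 + 0.218) / (1 + 0.397·0.218) = 0.6150/1.0865 = 0.5660.
Δ = 0.6150 − 0.5660 = 0.0490.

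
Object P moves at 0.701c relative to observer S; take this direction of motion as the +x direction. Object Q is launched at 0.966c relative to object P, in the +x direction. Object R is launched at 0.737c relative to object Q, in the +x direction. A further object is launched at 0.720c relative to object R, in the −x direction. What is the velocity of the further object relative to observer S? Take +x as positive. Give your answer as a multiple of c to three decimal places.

+0.994c

Apply u = (u' + v)/(1 + u'v/c²) successively, working outward toward observer S.
Start: velocity of object P relative to observer S = 0.7010c.
Compose with object Q (u' = 0.966 in object P frame): u_1 = (0.966 + 0.701) / (1 + 0.966·0.701) = 1.6670/1.6772 = 0.9939.
Compose with object R (u' = 0.737 in object Q frame): u_2 = (0.737 + 0.994) / (1 + 0.737·0.994) = 1.7309/1.7325 = 0.9991.
Compose with the further object (u' = -0.720 in object R frame): u_3 = (-0.720 + 0.999) / (1 + (-0.720)·0.999) = 0.2791/0.2807 = 0.9944.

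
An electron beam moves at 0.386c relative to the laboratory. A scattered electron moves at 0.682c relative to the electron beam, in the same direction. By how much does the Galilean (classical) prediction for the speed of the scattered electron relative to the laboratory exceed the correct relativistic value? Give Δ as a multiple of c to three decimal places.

Galilean: u_cl = 0.682 + 0.386 = 1.0680.
Relativistic: u_rel = (0.682 + 0.386) / (1 + 0.682·0.386) = 1.0680/1.2633 = 0.8454.
Δ = 1.0680 − 0.8454 = 0.2226.
(The classical prediction exceeds c; the relativistic result does not.)

Δ = 0.223c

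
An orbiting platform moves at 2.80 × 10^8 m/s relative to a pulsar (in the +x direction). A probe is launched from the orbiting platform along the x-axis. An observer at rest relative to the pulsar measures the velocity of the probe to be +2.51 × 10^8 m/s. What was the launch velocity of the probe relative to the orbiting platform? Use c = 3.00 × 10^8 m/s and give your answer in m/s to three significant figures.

-1.32 × 10^8 m/s

v = 0.933c, u = 0.837c.
Invert the composition law: u' = (u − v)/(1 − uv/c²).
u' = (0.837 − 0.933) / (1 − (0.837)(0.933)) = -0.0967/0.2191 = -0.4412.
u' = -0.4412 × 3.00 × 10^8 m/s.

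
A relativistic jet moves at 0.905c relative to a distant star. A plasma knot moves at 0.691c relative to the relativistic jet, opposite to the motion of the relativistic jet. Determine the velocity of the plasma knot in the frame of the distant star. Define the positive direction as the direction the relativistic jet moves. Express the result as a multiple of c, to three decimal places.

With v = 0.905 and u' = -0.691 (in units of c),
u = (u' + v)/(1 + u'v/c²):
u = (-0.691 + 0.905) / (1 + (-0.691)·0.905) = 0.2140/0.3746 = 0.5712

+0.571c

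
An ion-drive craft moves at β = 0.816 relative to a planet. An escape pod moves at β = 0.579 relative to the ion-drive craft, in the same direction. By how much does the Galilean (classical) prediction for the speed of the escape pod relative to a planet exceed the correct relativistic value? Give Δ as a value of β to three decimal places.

Δ = 0.448

Galilean: u_cl = 0.579 + 0.816 = 1.3950.
Relativistic: u_rel = (0.579 + 0.816) / (1 + 0.579·0.816) = 1.3950/1.4725 = 0.9474.
Δ = 1.3950 − 0.9474 = 0.4476.
(The classical prediction exceeds c; the relativistic result does not.)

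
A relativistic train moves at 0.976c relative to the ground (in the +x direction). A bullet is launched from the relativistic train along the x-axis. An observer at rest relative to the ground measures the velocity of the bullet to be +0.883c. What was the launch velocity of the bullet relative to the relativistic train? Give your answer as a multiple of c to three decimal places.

-0.673c

Invert the composition law: u' = (u − v)/(1 − uv/c²).
u' = (0.883 − 0.976) / (1 − (0.883)(0.976)) = -0.0930/0.1382 = -0.6730.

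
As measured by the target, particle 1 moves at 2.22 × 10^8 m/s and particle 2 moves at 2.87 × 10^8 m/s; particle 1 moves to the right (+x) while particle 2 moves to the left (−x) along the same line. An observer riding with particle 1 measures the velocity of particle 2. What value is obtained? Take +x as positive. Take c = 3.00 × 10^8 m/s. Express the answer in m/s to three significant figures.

β_A = 0.740, β_B = -0.957 (dividing each by c = 3.00 × 10^8 m/s).
Transform to A's frame with the inverse velocity-addition law: u' = (u − v)/(1 − uv/c²), taking u = β_B and v = β_A.
u' = (-0.957 − 0.740) / (1 − (0.740)(-0.957)) = -1.6967/1.7079 = -0.9934.
u' = -0.9934 × 3.00 × 10^8 m/s.

-2.98 × 10^8 m/s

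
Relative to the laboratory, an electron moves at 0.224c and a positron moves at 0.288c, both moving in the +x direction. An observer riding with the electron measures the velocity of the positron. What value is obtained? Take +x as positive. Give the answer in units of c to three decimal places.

β_A = 0.224, β_B = 0.288.
Transform to A's frame with the inverse velocity-addition law: u' = (u − v)/(1 − uv/c²), taking u = β_B and v = β_A.
u' = (0.288 − 0.224) / (1 − (0.224)(0.288)) = 0.0640/0.9355 = 0.0684.

+0.068c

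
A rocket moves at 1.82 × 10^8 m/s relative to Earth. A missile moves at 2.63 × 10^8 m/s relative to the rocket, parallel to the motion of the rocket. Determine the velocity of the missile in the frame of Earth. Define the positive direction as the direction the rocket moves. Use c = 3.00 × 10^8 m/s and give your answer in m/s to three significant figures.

In units of c (dividing by 3.00 × 10^8 m/s): v = 0.607, u' = 0.877.
u = (u' + v)/(1 + u'v/c²):
u = (0.877 + 0.607) / (1 + 0.877·0.607) = 1.4833/1.5318 = 0.9683
Converting back: u = 0.9683 × 3.00 × 10^8 m/s.

2.90 × 10^8 m/s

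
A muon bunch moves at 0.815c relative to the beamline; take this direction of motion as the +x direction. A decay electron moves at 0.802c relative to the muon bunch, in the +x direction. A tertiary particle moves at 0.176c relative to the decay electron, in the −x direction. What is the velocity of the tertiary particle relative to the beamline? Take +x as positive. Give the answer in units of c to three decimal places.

Apply u = (u' + v)/(1 + u'v/c²) successively, working outward toward the beamline.
Start: velocity of the muon bunch relative to the beamline = 0.8150c.
Compose with the decay electron (u' = 0.802 in the muon bunch frame): u_1 = (0.802 + 0.815) / (1 + 0.802·0.815) = 1.6170/1.6536 = 0.9778.
Compose with the tertiary particle (u' = -0.176 in the decay electron frame): u_2 = (-0.176 + 0.978) / (1 + (-0.176)·0.978) = 0.8018/0.8279 = 0.9685.

+0.969c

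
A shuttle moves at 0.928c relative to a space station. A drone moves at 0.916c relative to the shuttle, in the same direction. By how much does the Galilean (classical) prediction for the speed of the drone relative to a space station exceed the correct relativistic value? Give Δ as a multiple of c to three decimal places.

Δ = 0.847c

Galilean: u_cl = 0.916 + 0.928 = 1.8440.
Relativistic: u_rel = (0.916 + 0.928) / (1 + 0.916·0.928) = 1.8440/1.8500 = 0.9967.
Δ = 1.8440 − 0.9967 = 0.8473.
(The classical prediction exceeds c; the relativistic result does not.)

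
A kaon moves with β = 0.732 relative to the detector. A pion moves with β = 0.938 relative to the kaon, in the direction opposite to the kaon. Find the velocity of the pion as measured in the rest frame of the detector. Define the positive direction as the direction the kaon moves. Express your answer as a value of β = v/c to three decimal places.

β = -0.657

With v = 0.732 and u' = -0.938 (in units of c),
u = (u' + v)/(1 + u'v/c²):
u = (-0.938 + 0.732) / (1 + (-0.938)·0.732) = -0.2060/0.3134 = -0.6573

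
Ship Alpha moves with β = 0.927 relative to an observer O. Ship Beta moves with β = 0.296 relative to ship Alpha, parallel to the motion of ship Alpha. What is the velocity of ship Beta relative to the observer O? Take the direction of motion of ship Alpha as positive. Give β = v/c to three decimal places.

β = 0.960

With v = 0.927 and u' = 0.296 (in units of c),
u = (u' + v)/(1 + u'v/c²):
u = (0.296 + 0.927) / (1 + 0.296·0.927) = 1.2230/1.2744 = 0.9597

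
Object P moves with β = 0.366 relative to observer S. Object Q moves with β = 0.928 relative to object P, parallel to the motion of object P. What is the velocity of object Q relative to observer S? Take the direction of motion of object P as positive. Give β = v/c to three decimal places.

With v = 0.366 and u' = 0.928 (in units of c),
u = (u' + v)/(1 + u'v/c²):
u = (0.928 + 0.366) / (1 + 0.928·0.366) = 1.2940/1.3396 = 0.9659

β = 0.966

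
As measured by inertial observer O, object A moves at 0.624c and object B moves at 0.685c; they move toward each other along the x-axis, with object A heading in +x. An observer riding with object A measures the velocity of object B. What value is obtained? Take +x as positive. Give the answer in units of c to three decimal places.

β_A = 0.624, β_B = -0.685.
Transform to A's frame with the inverse velocity-addition law: u' = (u − v)/(1 − uv/c²), taking u = β_B and v = β_A.
u' = (-0.685 − 0.624) / (1 − (0.624)(-0.685)) = -1.3090/1.4274 = -0.9170.

-0.917c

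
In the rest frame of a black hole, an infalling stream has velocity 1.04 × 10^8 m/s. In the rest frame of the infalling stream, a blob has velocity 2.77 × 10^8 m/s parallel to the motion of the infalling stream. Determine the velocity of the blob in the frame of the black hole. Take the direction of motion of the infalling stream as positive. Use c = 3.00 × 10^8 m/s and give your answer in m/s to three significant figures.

2.89 × 10^8 m/s

In units of c (dividing by 3.00 × 10^8 m/s): v = 0.347, u' = 0.923.
u = (u' + v)/(1 + u'v/c²):
u = (0.923 + 0.347) / (1 + 0.923·0.347) = 1.2700/1.3201 = 0.9621
Converting back: u = 0.9621 × 3.00 × 10^8 m/s.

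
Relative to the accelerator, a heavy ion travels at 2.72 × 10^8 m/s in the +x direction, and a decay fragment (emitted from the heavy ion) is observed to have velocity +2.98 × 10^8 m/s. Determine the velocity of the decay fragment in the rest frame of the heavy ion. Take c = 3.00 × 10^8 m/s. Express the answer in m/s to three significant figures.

v = 0.907c, u = 0.993c.
Invert the composition law: u' = (u − v)/(1 − uv/c²).
u' = (0.993 − 0.907) / (1 − (0.993)(0.907)) = 0.0867/0.0994 = 0.8721.
u' = 0.8721 × 3.00 × 10^8 m/s.

+2.62 × 10^8 m/s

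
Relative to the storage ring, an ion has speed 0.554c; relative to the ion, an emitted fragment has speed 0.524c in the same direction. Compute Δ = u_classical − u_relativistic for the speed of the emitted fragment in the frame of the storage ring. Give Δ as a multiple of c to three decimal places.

Galilean: u_cl = 0.524 + 0.554 = 1.0780.
Relativistic: u_rel = (0.524 + 0.554) / (1 + 0.524·0.554) = 1.0780/1.2903 = 0.8355.
Δ = 1.0780 − 0.8355 = 0.2425.
(The classical prediction exceeds c; the relativistic result does not.)

Δ = 0.243c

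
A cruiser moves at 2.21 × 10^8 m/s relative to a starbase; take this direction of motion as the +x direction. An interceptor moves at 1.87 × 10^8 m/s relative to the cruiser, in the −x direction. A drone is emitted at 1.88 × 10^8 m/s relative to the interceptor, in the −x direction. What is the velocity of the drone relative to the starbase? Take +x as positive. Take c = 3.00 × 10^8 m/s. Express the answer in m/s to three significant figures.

Apply u = (u' + v)/(1 + u'v/c²) successively, working outward toward the starbase.
(Dividing each given speed by c = 3.00 × 10^8 m/s to work in units of c.)
Start: velocity of the cruiser relative to the starbase = 0.7367c.
Compose with the interceptor (u' = -0.623 in the cruiser frame): u_1 = (-0.623 + 0.737) / (1 + (-0.623)·0.737) = 0.1133/0.5408 = 0.2096.
Compose with the drone (u' = -0.627 in the interceptor frame): u_2 = (-0.627 + 0.210) / (1 + (-0.627)·0.210) = -0.4171/0.8687 = -0.4802.
So u = -0.4802 × 3.00 × 10^8 m/s.

-1.44 × 10^8 m/s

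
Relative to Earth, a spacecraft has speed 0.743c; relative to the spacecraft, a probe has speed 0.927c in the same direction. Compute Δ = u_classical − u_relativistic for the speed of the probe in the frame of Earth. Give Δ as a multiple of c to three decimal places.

Δ = 0.681c

Galilean: u_cl = 0.927 + 0.743 = 1.6700.
Relativistic: u_rel = (0.927 + 0.743) / (1 + 0.927·0.743) = 1.6700/1.6888 = 0.9889.
Δ = 1.6700 − 0.9889 = 0.6811.
(The classical prediction exceeds c; the relativistic result does not.)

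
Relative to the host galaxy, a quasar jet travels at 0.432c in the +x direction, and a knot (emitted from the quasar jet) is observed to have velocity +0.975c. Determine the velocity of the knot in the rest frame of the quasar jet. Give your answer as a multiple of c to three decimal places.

+0.938c

Invert the composition law: u' = (u − v)/(1 − uv/c²).
u' = (0.975 − 0.432) / (1 − (0.975)(0.432)) = 0.5430/0.5788 = 0.9381.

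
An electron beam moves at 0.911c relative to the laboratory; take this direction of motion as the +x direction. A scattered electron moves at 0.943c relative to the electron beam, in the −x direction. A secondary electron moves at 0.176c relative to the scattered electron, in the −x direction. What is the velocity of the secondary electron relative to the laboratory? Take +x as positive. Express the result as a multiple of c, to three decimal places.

Apply u = (u' + v)/(1 + u'v/c²) successively, working outward toward the laboratory.
Start: velocity of the electron beam relative to the laboratory = 0.9110c.
Compose with the scattered electron (u' = -0.943 in the electron beam frame): u_1 = (-0.943 + 0.911) / (1 + (-0.943)·0.911) = -0.0320/0.1409 = -0.2271.
Compose with the secondary electron (u' = -0.176 in the scattered electron frame): u_2 = (-0.176 + (-0.227)) / (1 + (-0.176)·(-0.227)) = -0.4031/1.0400 = -0.3876.

-0.388c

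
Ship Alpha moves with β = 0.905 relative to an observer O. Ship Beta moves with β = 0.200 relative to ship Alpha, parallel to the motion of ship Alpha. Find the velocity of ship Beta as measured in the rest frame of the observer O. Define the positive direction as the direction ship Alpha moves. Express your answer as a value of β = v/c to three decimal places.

With v = 0.905 and u' = 0.200 (in units of c),
u = (u' + v)/(1 + u'v/c²):
u = (0.200 + 0.905) / (1 + 0.200·0.905) = 1.1050/1.1810 = 0.9356
(Galilean addition would give +1.105c, exceeding c.)

β = 0.936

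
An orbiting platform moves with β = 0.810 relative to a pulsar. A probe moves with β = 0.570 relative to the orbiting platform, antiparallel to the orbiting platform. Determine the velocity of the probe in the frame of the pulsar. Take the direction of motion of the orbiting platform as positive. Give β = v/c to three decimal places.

β = +0.446

With v = 0.810 and u' = -0.570 (in units of c),
u = (u' + v)/(1 + u'v/c²):
u = (-0.570 + 0.810) / (1 + (-0.570)·0.810) = 0.2400/0.5383 = 0.4458
(Galilean addition would give +0.240c.)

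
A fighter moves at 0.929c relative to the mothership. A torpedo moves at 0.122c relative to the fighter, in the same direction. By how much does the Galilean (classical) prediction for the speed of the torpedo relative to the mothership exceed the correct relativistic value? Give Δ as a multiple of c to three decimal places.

Galilean: u_cl = 0.122 + 0.929 = 1.0510.
Relativistic: u_rel = (0.122 + 0.929) / (1 + 0.122·0.929) = 1.0510/1.1133 = 0.9440.
Δ = 1.0510 − 0.9440 = 0.1070.
(The classical prediction exceeds c; the relativistic result does not.)

Δ = 0.107c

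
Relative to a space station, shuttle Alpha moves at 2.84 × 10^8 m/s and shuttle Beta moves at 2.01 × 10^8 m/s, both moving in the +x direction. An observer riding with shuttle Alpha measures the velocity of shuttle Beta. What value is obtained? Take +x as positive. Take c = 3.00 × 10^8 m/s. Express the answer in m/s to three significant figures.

β_A = 0.947, β_B = 0.670 (dividing each by c = 3.00 × 10^8 m/s).
Transform to A's frame with the inverse velocity-addition law: u' = (u − v)/(1 − uv/c²), taking u = β_B and v = β_A.
u' = (0.670 − 0.947) / (1 − (0.947)(0.670)) = -0.2767/0.3657 = -0.7565.
u' = -0.7565 × 3.00 × 10^8 m/s.

-2.27 × 10^8 m/s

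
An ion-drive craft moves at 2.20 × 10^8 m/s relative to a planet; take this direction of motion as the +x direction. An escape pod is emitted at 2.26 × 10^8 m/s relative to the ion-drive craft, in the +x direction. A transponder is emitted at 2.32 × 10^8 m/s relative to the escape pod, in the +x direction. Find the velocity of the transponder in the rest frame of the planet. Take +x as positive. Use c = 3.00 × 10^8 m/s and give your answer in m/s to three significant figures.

Apply u = (u' + v)/(1 + u'v/c²) successively, working outward toward the planet.
(Dividing each given speed by c = 3.00 × 10^8 m/s to work in units of c.)
Start: velocity of the ion-drive craft relative to the planet = 0.7333c.
Compose with the escape pod (u' = 0.753 in the ion-drive craft frame): u_1 = (0.753 + 0.733) / (1 + 0.753·0.733) = 1.4867/1.5524 = 0.9576.
Compose with the transponder (u' = 0.773 in the escape pod frame): u_2 = (0.773 + 0.958) / (1 + 0.773·0.958) = 1.7310/1.7406 = 0.9945.
So u = 0.9945 × 3.00 × 10^8 m/s.

2.98 × 10^8 m/s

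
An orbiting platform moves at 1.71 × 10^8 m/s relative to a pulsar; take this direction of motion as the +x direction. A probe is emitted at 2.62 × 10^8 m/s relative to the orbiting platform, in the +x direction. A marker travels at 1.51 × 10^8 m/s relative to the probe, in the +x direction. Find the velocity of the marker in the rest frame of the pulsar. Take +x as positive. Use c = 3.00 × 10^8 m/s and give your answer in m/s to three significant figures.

2.96 × 10^8 m/s

Apply u = (u' + v)/(1 + u'v/c²) successively, working outward toward the pulsar.
(Dividing each given speed by c = 3.00 × 10^8 m/s to work in units of c.)
Start: velocity of the orbiting platform relative to the pulsar = 0.5700c.
Compose with the probe (u' = 0.873 in the orbiting platform frame): u_1 = (0.873 + 0.570) / (1 + 0.873·0.570) = 1.4433/1.4978 = 0.9636.
Compose with the marker (u' = 0.503 in the probe frame): u_2 = (0.503 + 0.964) / (1 + 0.503·0.964) = 1.4670/1.4850 = 0.9878.
So u = 0.9878 × 3.00 × 10^8 m/s.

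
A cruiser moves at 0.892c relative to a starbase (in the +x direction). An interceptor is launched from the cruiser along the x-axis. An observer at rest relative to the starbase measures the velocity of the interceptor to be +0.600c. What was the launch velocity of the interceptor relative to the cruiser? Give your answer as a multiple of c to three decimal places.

Invert the composition law: u' = (u − v)/(1 − uv/c²).
u' = (0.600 − 0.892) / (1 − (0.600)(0.892)) = -0.2920/0.4648 = -0.6282.

-0.628c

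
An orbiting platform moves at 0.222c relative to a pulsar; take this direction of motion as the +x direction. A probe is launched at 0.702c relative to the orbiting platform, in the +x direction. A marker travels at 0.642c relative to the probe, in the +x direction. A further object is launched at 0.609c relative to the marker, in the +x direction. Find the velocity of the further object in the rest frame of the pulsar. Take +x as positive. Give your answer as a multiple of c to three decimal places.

Apply u = (u' + v)/(1 + u'v/c²) successively, working outward toward the pulsar.
Start: velocity of the orbiting platform relative to the pulsar = 0.2220c.
Compose with the probe (u' = 0.702 in the orbiting platform frame): u_1 = (0.702 + 0.222) / (1 + 0.702·0.222) = 0.9240/1.1558 = 0.7994.
Compose with the marker (u' = 0.642 in the probe frame): u_2 = (0.642 + 0.799) / (1 + 0.642·0.799) = 1.4414/1.5132 = 0.9525.
Compose with the further object (u' = 0.609 in the marker frame): u_3 = (0.609 + 0.953) / (1 + 0.609·0.953) = 1.5615/1.5801 = 0.9883.

0.988c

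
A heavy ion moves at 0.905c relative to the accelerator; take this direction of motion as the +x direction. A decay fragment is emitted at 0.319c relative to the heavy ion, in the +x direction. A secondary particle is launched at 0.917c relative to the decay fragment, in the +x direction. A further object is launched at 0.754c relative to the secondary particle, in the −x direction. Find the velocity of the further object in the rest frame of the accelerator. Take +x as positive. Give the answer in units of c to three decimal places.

+0.984c

Apply u = (u' + v)/(1 + u'v/c²) successively, working outward toward the accelerator.
Start: velocity of the heavy ion relative to the accelerator = 0.9050c.
Compose with the decay fragment (u' = 0.319 in the heavy ion frame): u_1 = (0.319 + 0.905) / (1 + 0.319·0.905) = 1.2240/1.2887 = 0.9498.
Compose with the secondary particle (u' = 0.917 in the decay fragment frame): u_2 = (0.917 + 0.950) / (1 + 0.917·0.950) = 1.8668/1.8710 = 0.9978.
Compose with the further object (u' = -0.754 in the secondary particle frame): u_3 = (-0.754 + 0.998) / (1 + (-0.754)·0.998) = 0.2438/0.2477 = 0.9842.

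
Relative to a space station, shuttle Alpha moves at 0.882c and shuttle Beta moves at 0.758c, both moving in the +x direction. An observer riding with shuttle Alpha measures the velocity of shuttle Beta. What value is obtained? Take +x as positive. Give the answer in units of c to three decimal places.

β_A = 0.882, β_B = 0.758.
Transform to A's frame with the inverse velocity-addition law: u' = (u − v)/(1 − uv/c²), taking u = β_B and v = β_A.
u' = (0.758 − 0.882) / (1 − (0.882)(0.758)) = -0.1240/0.3314 = -0.3741.

-0.374c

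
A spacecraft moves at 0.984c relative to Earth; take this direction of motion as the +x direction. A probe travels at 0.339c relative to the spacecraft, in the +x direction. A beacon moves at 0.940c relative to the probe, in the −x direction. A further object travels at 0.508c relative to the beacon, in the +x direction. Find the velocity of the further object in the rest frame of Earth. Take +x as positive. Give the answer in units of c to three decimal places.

Apply u = (u' + v)/(1 + u'v/c²) successively, working outward toward Earth.
Start: velocity of the spacecraft relative to Earth = 0.9840c.
Compose with the probe (u' = 0.339 in the spacecraft frame): u_1 = (0.339 + 0.984) / (1 + 0.339·0.984) = 1.3230/1.3336 = 0.9921.
Compose with the beacon (u' = -0.940 in the probe frame): u_2 = (-0.940 + 0.992) / (1 + (-0.940)·0.992) = 0.0521/0.0675 = 0.7719.
Compose with the further object (u' = 0.508 in the beacon frame): u_3 = (0.508 + 0.772) / (1 + 0.508·0.772) = 1.2799/1.3921 = 0.9194.

+0.919c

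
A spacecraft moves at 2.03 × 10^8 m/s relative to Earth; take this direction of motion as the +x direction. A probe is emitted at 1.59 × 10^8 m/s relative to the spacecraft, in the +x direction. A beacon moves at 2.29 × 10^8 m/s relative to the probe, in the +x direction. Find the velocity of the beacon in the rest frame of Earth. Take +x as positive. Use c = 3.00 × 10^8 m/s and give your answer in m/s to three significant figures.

2.95 × 10^8 m/s

Apply u = (u' + v)/(1 + u'v/c²) successively, working outward toward Earth.
(Dividing each given speed by c = 3.00 × 10^8 m/s to work in units of c.)
Start: velocity of the spacecraft relative to Earth = 0.6767c.
Compose with the probe (u' = 0.530 in the spacecraft frame): u_1 = (0.530 + 0.677) / (1 + 0.530·0.677) = 1.2067/1.3586 = 0.8881.
Compose with the beacon (u' = 0.763 in the probe frame): u_2 = (0.763 + 0.888) / (1 + 0.763·0.888) = 1.6515/1.6780 = 0.9842.
So u = 0.9842 × 3.00 × 10^8 m/s.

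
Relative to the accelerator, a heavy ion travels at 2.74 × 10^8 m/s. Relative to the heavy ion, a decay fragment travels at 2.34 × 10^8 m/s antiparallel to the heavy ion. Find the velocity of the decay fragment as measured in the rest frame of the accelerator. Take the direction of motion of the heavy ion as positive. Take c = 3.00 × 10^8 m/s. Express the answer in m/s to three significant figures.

In units of c (dividing by 3.00 × 10^8 m/s): v = 0.913, u' = -0.780.
u = (u' + v)/(1 + u'v/c²):
u = (-0.780 + 0.913) / (1 + (-0.780)·0.913) = 0.1333/0.2876 = 0.4636
(Galilean addition would give +0.133c.)
Converting back: u = 0.4636 × 3.00 × 10^8 m/s.

+1.39 × 10^8 m/s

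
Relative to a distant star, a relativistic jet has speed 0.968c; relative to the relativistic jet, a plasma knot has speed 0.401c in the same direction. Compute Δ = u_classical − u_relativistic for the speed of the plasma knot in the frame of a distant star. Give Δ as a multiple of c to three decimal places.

Δ = 0.383c

Galilean: u_cl = 0.401 + 0.968 = 1.3690.
Relativistic: u_rel = (0.401 + 0.968) / (1 + 0.401·0.968) = 1.3690/1.3882 = 0.9862.
Δ = 1.3690 − 0.9862 = 0.3828.
(The classical prediction exceeds c; the relativistic result does not.)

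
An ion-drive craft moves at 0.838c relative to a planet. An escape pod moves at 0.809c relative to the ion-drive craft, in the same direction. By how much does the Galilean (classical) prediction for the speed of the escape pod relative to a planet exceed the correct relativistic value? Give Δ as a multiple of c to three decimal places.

Δ = 0.665c

Galilean: u_cl = 0.809 + 0.838 = 1.6470.
Relativistic: u_rel = (0.809 + 0.838) / (1 + 0.809·0.838) = 1.6470/1.6779 = 0.9816.
Δ = 1.6470 − 0.9816 = 0.6654.
(The classical prediction exceeds c; the relativistic result does not.)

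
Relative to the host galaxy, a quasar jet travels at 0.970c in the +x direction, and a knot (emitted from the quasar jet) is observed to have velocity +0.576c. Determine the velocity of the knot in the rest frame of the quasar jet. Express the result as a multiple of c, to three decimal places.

Invert the composition law: u' = (u − v)/(1 − uv/c²).
u' = (0.576 − 0.970) / (1 − (0.576)(0.970)) = -0.3940/0.4413 = -0.8929.

-0.893c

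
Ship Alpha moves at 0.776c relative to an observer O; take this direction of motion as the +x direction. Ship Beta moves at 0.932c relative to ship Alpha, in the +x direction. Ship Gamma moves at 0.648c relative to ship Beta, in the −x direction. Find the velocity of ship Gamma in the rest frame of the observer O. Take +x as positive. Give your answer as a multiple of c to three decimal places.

Apply u = (u' + v)/(1 + u'v/c²) successively, working outward toward the observer O.
Start: velocity of ship Alpha relative to the observer O = 0.7760c.
Compose with ship Beta (u' = 0.932 in ship Alpha frame): u_1 = (0.932 + 0.776) / (1 + 0.932·0.776) = 1.7080/1.7232 = 0.9912.
Compose with ship Gamma (u' = -0.648 in ship Beta frame): u_2 = (-0.648 + 0.991) / (1 + (-0.648)·0.991) = 0.3432/0.3577 = 0.9593.

+0.959c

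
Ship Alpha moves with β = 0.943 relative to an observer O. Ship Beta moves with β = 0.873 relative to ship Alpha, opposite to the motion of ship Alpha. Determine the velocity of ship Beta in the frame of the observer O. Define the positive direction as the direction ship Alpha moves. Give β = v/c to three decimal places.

β = +0.396

With v = 0.943 and u' = -0.873 (in units of c),
u = (u' + v)/(1 + u'v/c²):
u = (-0.873 + 0.943) / (1 + (-0.873)·0.943) = 0.0700/0.1768 = 0.3960
(Galilean addition would give +0.070c.)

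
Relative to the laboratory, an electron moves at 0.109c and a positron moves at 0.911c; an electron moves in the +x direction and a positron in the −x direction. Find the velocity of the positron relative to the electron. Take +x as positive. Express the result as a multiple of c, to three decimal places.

β_A = 0.109, β_B = -0.911.
Transform to A's frame with the inverse velocity-addition law: u' = (u − v)/(1 − uv/c²), taking u = β_B and v = β_A.
u' = (-0.911 − 0.109) / (1 − (0.109)(-0.911)) = -1.0200/1.0993 = -0.9279.

-0.928c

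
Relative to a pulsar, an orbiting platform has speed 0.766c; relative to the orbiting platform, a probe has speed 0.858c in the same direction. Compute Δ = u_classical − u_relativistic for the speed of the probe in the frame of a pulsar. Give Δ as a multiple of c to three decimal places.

Galilean: u_cl = 0.858 + 0.766 = 1.6240.
Relativistic: u_rel = (0.858 + 0.766) / (1 + 0.858·0.766) = 1.6240/1.6572 = 0.9799.
Δ = 1.6240 − 0.9799 = 0.6441.
(The classical prediction exceeds c; the relativistic result does not.)

Δ = 0.644c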